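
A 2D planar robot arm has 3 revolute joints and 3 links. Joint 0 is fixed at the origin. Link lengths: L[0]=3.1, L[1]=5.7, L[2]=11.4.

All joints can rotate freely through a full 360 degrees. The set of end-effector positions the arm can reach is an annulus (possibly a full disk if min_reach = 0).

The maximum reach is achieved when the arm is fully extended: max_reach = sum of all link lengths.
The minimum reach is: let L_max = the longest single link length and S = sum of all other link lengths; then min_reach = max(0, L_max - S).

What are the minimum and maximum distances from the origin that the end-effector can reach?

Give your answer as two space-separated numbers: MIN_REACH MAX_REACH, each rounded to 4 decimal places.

Link lengths: [3.1, 5.7, 11.4]
max_reach = 3.1 + 5.7 + 11.4 = 20.2
L_max = max([3.1, 5.7, 11.4]) = 11.4
S (sum of others) = 20.2 - 11.4 = 8.8
min_reach = max(0, 11.4 - 8.8) = max(0, 2.6) = 2.6

Answer: 2.6000 20.2000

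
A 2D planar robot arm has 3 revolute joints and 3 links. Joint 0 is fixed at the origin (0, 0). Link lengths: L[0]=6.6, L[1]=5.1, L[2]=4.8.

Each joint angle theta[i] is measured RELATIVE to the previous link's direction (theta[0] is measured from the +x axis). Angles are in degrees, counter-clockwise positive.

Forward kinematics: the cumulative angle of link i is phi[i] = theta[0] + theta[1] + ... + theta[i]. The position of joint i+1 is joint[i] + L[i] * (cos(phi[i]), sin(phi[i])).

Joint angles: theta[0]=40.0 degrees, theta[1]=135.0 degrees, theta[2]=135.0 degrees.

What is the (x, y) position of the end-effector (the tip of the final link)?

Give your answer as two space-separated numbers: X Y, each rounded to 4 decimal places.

joint[0] = (0.0000, 0.0000)  (base)
link 0: phi[0] = 40 = 40 deg
  cos(40 deg) = 0.7660, sin(40 deg) = 0.6428
  joint[1] = (0.0000, 0.0000) + 6.6 * (0.7660, 0.6428) = (0.0000 + 5.0559, 0.0000 + 4.2424) = (5.0559, 4.2424)
link 1: phi[1] = 40 + 135 = 175 deg
  cos(175 deg) = -0.9962, sin(175 deg) = 0.0872
  joint[2] = (5.0559, 4.2424) + 5.1 * (-0.9962, 0.0872) = (5.0559 + -5.0806, 4.2424 + 0.4445) = (-0.0247, 4.6869)
link 2: phi[2] = 40 + 135 + 135 = 310 deg
  cos(310 deg) = 0.6428, sin(310 deg) = -0.7660
  joint[3] = (-0.0247, 4.6869) + 4.8 * (0.6428, -0.7660) = (-0.0247 + 3.0854, 4.6869 + -3.6770) = (3.0607, 1.0099)
End effector: (3.0607, 1.0099)

Answer: 3.0607 1.0099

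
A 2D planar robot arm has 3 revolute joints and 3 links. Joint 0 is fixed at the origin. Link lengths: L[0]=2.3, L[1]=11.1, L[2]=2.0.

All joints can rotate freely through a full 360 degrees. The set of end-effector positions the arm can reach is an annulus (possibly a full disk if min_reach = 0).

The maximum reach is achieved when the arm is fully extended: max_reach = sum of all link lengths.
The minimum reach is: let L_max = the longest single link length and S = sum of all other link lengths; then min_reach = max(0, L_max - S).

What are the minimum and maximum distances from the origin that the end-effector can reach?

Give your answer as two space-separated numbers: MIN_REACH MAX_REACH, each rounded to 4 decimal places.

Link lengths: [2.3, 11.1, 2.0]
max_reach = 2.3 + 11.1 + 2 = 15.4
L_max = max([2.3, 11.1, 2.0]) = 11.1
S (sum of others) = 15.4 - 11.1 = 4.3
min_reach = max(0, 11.1 - 4.3) = max(0, 6.8) = 6.8

Answer: 6.8000 15.4000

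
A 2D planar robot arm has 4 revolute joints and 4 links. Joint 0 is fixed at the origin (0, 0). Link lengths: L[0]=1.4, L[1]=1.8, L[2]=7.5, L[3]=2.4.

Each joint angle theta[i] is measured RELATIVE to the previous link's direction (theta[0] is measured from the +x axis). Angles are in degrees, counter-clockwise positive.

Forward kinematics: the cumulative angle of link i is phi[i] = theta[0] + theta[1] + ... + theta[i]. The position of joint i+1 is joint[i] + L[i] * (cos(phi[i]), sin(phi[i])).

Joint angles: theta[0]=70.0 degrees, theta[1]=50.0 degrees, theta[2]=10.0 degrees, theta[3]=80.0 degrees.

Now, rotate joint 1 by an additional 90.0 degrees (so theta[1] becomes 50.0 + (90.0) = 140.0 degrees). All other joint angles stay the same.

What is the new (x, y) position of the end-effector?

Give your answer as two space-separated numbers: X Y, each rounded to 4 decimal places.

Answer: -5.6254 -6.4838

Derivation:
joint[0] = (0.0000, 0.0000)  (base)
link 0: phi[0] = 70 = 70 deg
  cos(70 deg) = 0.3420, sin(70 deg) = 0.9397
  joint[1] = (0.0000, 0.0000) + 1.4 * (0.3420, 0.9397) = (0.0000 + 0.4788, 0.0000 + 1.3156) = (0.4788, 1.3156)
link 1: phi[1] = 70 + 140 = 210 deg
  cos(210 deg) = -0.8660, sin(210 deg) = -0.5000
  joint[2] = (0.4788, 1.3156) + 1.8 * (-0.8660, -0.5000) = (0.4788 + -1.5588, 1.3156 + -0.9000) = (-1.0800, 0.4156)
link 2: phi[2] = 70 + 140 + 10 = 220 deg
  cos(220 deg) = -0.7660, sin(220 deg) = -0.6428
  joint[3] = (-1.0800, 0.4156) + 7.5 * (-0.7660, -0.6428) = (-1.0800 + -5.7453, 0.4156 + -4.8209) = (-6.8254, -4.4053)
link 3: phi[3] = 70 + 140 + 10 + 80 = 300 deg
  cos(300 deg) = 0.5000, sin(300 deg) = -0.8660
  joint[4] = (-6.8254, -4.4053) + 2.4 * (0.5000, -0.8660) = (-6.8254 + 1.2000, -4.4053 + -2.0785) = (-5.6254, -6.4838)
End effector: (-5.6254, -6.4838)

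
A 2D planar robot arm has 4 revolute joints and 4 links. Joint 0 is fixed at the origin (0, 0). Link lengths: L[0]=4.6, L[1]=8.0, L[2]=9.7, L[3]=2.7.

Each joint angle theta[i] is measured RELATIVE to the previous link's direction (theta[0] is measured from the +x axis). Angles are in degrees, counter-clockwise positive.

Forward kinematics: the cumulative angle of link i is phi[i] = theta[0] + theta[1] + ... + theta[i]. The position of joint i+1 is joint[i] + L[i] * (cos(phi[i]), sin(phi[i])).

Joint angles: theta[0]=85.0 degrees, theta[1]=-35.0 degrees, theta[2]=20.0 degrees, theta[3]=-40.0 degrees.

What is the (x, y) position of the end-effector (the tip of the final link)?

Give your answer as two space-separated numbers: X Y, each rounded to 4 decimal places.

Answer: 11.1991 21.1759

Derivation:
joint[0] = (0.0000, 0.0000)  (base)
link 0: phi[0] = 85 = 85 deg
  cos(85 deg) = 0.0872, sin(85 deg) = 0.9962
  joint[1] = (0.0000, 0.0000) + 4.6 * (0.0872, 0.9962) = (0.0000 + 0.4009, 0.0000 + 4.5825) = (0.4009, 4.5825)
link 1: phi[1] = 85 + -35 = 50 deg
  cos(50 deg) = 0.6428, sin(50 deg) = 0.7660
  joint[2] = (0.4009, 4.5825) + 8 * (0.6428, 0.7660) = (0.4009 + 5.1423, 4.5825 + 6.1284) = (5.5432, 10.7109)
link 2: phi[2] = 85 + -35 + 20 = 70 deg
  cos(70 deg) = 0.3420, sin(70 deg) = 0.9397
  joint[3] = (5.5432, 10.7109) + 9.7 * (0.3420, 0.9397) = (5.5432 + 3.3176, 10.7109 + 9.1150) = (8.8608, 19.8259)
link 3: phi[3] = 85 + -35 + 20 + -40 = 30 deg
  cos(30 deg) = 0.8660, sin(30 deg) = 0.5000
  joint[4] = (8.8608, 19.8259) + 2.7 * (0.8660, 0.5000) = (8.8608 + 2.3383, 19.8259 + 1.3500) = (11.1991, 21.1759)
End effector: (11.1991, 21.1759)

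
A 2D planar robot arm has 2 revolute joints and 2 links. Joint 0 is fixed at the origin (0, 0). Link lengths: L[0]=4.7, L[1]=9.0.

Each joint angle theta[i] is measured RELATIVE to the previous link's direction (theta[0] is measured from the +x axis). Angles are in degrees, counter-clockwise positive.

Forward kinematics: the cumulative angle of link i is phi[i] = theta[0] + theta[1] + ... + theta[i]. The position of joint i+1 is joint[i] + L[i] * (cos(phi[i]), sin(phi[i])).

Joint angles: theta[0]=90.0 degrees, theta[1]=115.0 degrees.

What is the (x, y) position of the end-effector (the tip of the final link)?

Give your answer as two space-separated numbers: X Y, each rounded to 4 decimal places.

joint[0] = (0.0000, 0.0000)  (base)
link 0: phi[0] = 90 = 90 deg
  cos(90 deg) = 0.0000, sin(90 deg) = 1.0000
  joint[1] = (0.0000, 0.0000) + 4.7 * (0.0000, 1.0000) = (0.0000 + 0.0000, 0.0000 + 4.7000) = (0.0000, 4.7000)
link 1: phi[1] = 90 + 115 = 205 deg
  cos(205 deg) = -0.9063, sin(205 deg) = -0.4226
  joint[2] = (0.0000, 4.7000) + 9 * (-0.9063, -0.4226) = (0.0000 + -8.1568, 4.7000 + -3.8036) = (-8.1568, 0.8964)
End effector: (-8.1568, 0.8964)

Answer: -8.1568 0.8964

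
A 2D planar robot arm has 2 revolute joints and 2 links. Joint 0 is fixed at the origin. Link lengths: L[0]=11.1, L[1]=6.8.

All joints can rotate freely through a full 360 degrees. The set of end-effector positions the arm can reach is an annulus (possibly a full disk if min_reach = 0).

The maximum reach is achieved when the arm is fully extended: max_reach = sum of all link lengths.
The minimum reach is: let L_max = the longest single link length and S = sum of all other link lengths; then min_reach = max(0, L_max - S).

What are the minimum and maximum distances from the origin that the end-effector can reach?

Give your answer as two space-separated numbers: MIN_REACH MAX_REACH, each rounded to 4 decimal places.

Answer: 4.3000 17.9000

Derivation:
Link lengths: [11.1, 6.8]
max_reach = 11.1 + 6.8 = 17.9
L_max = max([11.1, 6.8]) = 11.1
S (sum of others) = 17.9 - 11.1 = 6.8
min_reach = max(0, 11.1 - 6.8) = max(0, 4.3) = 4.3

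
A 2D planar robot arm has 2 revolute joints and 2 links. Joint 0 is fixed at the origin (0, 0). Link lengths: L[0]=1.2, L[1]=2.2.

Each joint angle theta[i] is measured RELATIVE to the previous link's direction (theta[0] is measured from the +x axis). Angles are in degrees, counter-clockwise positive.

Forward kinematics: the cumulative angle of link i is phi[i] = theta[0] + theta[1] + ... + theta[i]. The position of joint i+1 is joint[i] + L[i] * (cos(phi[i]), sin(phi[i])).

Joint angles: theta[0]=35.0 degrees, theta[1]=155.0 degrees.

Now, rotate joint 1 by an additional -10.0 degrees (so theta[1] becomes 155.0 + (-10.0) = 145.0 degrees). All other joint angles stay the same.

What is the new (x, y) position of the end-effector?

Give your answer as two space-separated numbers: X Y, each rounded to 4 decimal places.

joint[0] = (0.0000, 0.0000)  (base)
link 0: phi[0] = 35 = 35 deg
  cos(35 deg) = 0.8192, sin(35 deg) = 0.5736
  joint[1] = (0.0000, 0.0000) + 1.2 * (0.8192, 0.5736) = (0.0000 + 0.9830, 0.0000 + 0.6883) = (0.9830, 0.6883)
link 1: phi[1] = 35 + 145 = 180 deg
  cos(180 deg) = -1.0000, sin(180 deg) = 0.0000
  joint[2] = (0.9830, 0.6883) + 2.2 * (-1.0000, 0.0000) = (0.9830 + -2.2000, 0.6883 + 0.0000) = (-1.2170, 0.6883)
End effector: (-1.2170, 0.6883)

Answer: -1.2170 0.6883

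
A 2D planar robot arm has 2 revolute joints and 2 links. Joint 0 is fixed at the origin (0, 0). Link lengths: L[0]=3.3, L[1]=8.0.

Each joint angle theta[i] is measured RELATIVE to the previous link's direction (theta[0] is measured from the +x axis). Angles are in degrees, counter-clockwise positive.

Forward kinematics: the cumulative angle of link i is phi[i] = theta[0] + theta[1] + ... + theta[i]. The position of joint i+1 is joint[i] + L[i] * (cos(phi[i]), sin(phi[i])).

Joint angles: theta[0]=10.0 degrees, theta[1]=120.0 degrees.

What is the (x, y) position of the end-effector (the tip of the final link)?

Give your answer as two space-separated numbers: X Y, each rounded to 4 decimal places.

joint[0] = (0.0000, 0.0000)  (base)
link 0: phi[0] = 10 = 10 deg
  cos(10 deg) = 0.9848, sin(10 deg) = 0.1736
  joint[1] = (0.0000, 0.0000) + 3.3 * (0.9848, 0.1736) = (0.0000 + 3.2499, 0.0000 + 0.5730) = (3.2499, 0.5730)
link 1: phi[1] = 10 + 120 = 130 deg
  cos(130 deg) = -0.6428, sin(130 deg) = 0.7660
  joint[2] = (3.2499, 0.5730) + 8 * (-0.6428, 0.7660) = (3.2499 + -5.1423, 0.5730 + 6.1284) = (-1.8924, 6.7014)
End effector: (-1.8924, 6.7014)

Answer: -1.8924 6.7014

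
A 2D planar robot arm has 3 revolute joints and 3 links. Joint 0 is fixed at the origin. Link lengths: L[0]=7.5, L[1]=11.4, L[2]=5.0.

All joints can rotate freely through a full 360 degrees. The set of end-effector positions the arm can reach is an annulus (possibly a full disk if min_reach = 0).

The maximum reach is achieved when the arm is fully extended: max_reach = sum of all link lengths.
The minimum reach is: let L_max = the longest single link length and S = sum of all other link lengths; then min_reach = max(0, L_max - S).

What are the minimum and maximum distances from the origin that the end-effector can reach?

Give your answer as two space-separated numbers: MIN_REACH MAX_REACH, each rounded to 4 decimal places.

Answer: 0.0000 23.9000

Derivation:
Link lengths: [7.5, 11.4, 5.0]
max_reach = 7.5 + 11.4 + 5 = 23.9
L_max = max([7.5, 11.4, 5.0]) = 11.4
S (sum of others) = 23.9 - 11.4 = 12.5
min_reach = max(0, 11.4 - 12.5) = max(0, -1.1) = 0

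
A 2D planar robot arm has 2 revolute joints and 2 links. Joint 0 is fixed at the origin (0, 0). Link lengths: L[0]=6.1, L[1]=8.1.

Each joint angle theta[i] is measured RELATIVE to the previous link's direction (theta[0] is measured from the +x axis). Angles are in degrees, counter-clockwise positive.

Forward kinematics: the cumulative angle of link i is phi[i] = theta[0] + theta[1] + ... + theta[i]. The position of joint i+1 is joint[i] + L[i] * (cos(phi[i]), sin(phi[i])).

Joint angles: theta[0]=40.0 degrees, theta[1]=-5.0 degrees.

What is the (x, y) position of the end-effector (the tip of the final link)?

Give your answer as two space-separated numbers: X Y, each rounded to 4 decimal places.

Answer: 11.3080 8.5670

Derivation:
joint[0] = (0.0000, 0.0000)  (base)
link 0: phi[0] = 40 = 40 deg
  cos(40 deg) = 0.7660, sin(40 deg) = 0.6428
  joint[1] = (0.0000, 0.0000) + 6.1 * (0.7660, 0.6428) = (0.0000 + 4.6729, 0.0000 + 3.9210) = (4.6729, 3.9210)
link 1: phi[1] = 40 + -5 = 35 deg
  cos(35 deg) = 0.8192, sin(35 deg) = 0.5736
  joint[2] = (4.6729, 3.9210) + 8.1 * (0.8192, 0.5736) = (4.6729 + 6.6351, 3.9210 + 4.6460) = (11.3080, 8.5670)
End effector: (11.3080, 8.5670)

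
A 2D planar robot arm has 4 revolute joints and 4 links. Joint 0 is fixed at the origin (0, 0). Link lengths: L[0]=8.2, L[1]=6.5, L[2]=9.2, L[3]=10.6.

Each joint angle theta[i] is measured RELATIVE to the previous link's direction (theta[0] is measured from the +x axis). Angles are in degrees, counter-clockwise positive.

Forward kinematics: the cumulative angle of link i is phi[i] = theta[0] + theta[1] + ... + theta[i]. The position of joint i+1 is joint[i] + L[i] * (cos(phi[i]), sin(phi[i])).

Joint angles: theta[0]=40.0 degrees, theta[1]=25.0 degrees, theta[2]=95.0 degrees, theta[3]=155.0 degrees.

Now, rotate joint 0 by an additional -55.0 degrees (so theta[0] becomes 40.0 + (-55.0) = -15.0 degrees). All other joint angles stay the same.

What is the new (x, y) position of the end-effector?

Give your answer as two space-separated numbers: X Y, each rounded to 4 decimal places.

joint[0] = (0.0000, 0.0000)  (base)
link 0: phi[0] = -15 = -15 deg
  cos(-15 deg) = 0.9659, sin(-15 deg) = -0.2588
  joint[1] = (0.0000, 0.0000) + 8.2 * (0.9659, -0.2588) = (0.0000 + 7.9206, 0.0000 + -2.1223) = (7.9206, -2.1223)
link 1: phi[1] = -15 + 25 = 10 deg
  cos(10 deg) = 0.9848, sin(10 deg) = 0.1736
  joint[2] = (7.9206, -2.1223) + 6.5 * (0.9848, 0.1736) = (7.9206 + 6.4013, -2.1223 + 1.1287) = (14.3218, -0.9936)
link 2: phi[2] = -15 + 25 + 95 = 105 deg
  cos(105 deg) = -0.2588, sin(105 deg) = 0.9659
  joint[3] = (14.3218, -0.9936) + 9.2 * (-0.2588, 0.9659) = (14.3218 + -2.3811, -0.9936 + 8.8865) = (11.9407, 7.8929)
link 3: phi[3] = -15 + 25 + 95 + 155 = 260 deg
  cos(260 deg) = -0.1736, sin(260 deg) = -0.9848
  joint[4] = (11.9407, 7.8929) + 10.6 * (-0.1736, -0.9848) = (11.9407 + -1.8407, 7.8929 + -10.4390) = (10.1000, -2.5460)
End effector: (10.1000, -2.5460)

Answer: 10.1000 -2.5460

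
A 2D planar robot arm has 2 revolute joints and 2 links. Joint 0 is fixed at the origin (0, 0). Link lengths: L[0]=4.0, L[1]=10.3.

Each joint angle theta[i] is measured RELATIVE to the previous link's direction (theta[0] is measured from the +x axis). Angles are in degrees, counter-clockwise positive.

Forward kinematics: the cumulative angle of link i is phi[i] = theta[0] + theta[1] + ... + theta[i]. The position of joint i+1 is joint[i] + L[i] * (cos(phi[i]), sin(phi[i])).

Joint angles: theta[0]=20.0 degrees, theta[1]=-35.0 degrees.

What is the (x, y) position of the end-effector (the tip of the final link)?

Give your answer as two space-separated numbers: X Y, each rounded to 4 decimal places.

joint[0] = (0.0000, 0.0000)  (base)
link 0: phi[0] = 20 = 20 deg
  cos(20 deg) = 0.9397, sin(20 deg) = 0.3420
  joint[1] = (0.0000, 0.0000) + 4 * (0.9397, 0.3420) = (0.0000 + 3.7588, 0.0000 + 1.3681) = (3.7588, 1.3681)
link 1: phi[1] = 20 + -35 = -15 deg
  cos(-15 deg) = 0.9659, sin(-15 deg) = -0.2588
  joint[2] = (3.7588, 1.3681) + 10.3 * (0.9659, -0.2588) = (3.7588 + 9.9490, 1.3681 + -2.6658) = (13.7078, -1.2978)
End effector: (13.7078, -1.2978)

Answer: 13.7078 -1.2978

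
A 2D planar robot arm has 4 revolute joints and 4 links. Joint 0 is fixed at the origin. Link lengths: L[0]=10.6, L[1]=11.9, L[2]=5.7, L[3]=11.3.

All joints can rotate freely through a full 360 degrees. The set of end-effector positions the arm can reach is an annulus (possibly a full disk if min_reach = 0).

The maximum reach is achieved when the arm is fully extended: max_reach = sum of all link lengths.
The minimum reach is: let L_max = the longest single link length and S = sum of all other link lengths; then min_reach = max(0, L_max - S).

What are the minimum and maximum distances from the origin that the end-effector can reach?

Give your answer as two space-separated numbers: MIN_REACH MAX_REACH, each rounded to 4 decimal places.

Link lengths: [10.6, 11.9, 5.7, 11.3]
max_reach = 10.6 + 11.9 + 5.7 + 11.3 = 39.5
L_max = max([10.6, 11.9, 5.7, 11.3]) = 11.9
S (sum of others) = 39.5 - 11.9 = 27.6
min_reach = max(0, 11.9 - 27.6) = max(0, -15.7) = 0

Answer: 0.0000 39.5000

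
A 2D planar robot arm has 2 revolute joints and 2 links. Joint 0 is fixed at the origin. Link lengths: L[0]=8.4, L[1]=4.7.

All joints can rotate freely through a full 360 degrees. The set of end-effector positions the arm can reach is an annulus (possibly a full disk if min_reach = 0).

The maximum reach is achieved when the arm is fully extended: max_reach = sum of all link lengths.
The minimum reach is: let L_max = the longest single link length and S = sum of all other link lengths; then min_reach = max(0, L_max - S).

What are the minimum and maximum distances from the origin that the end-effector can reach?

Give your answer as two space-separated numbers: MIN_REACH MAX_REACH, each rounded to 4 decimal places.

Link lengths: [8.4, 4.7]
max_reach = 8.4 + 4.7 = 13.1
L_max = max([8.4, 4.7]) = 8.4
S (sum of others) = 13.1 - 8.4 = 4.7
min_reach = max(0, 8.4 - 4.7) = max(0, 3.7) = 3.7

Answer: 3.7000 13.1000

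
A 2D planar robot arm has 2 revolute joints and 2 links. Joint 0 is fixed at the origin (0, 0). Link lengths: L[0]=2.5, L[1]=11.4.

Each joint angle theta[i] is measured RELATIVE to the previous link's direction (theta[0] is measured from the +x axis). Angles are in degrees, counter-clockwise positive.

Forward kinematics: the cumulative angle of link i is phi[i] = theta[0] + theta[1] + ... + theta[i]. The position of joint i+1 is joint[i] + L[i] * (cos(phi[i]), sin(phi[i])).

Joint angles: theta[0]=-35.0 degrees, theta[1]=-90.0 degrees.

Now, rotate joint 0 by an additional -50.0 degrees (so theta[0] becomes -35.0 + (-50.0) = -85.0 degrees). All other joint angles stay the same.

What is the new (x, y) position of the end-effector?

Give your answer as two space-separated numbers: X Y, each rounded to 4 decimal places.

Answer: -11.1387 -3.4841

Derivation:
joint[0] = (0.0000, 0.0000)  (base)
link 0: phi[0] = -85 = -85 deg
  cos(-85 deg) = 0.0872, sin(-85 deg) = -0.9962
  joint[1] = (0.0000, 0.0000) + 2.5 * (0.0872, -0.9962) = (0.0000 + 0.2179, 0.0000 + -2.4905) = (0.2179, -2.4905)
link 1: phi[1] = -85 + -90 = -175 deg
  cos(-175 deg) = -0.9962, sin(-175 deg) = -0.0872
  joint[2] = (0.2179, -2.4905) + 11.4 * (-0.9962, -0.0872) = (0.2179 + -11.3566, -2.4905 + -0.9936) = (-11.1387, -3.4841)
End effector: (-11.1387, -3.4841)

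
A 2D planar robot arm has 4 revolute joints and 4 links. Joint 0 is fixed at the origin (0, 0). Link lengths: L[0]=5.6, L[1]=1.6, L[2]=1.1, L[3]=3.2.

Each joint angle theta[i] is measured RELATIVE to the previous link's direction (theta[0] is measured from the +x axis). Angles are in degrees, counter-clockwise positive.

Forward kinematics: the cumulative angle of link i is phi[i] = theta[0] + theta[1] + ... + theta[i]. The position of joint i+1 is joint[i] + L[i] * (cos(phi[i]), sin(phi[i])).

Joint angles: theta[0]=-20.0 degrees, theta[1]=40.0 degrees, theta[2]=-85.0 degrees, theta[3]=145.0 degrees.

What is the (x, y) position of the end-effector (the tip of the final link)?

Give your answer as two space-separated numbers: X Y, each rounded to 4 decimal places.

joint[0] = (0.0000, 0.0000)  (base)
link 0: phi[0] = -20 = -20 deg
  cos(-20 deg) = 0.9397, sin(-20 deg) = -0.3420
  joint[1] = (0.0000, 0.0000) + 5.6 * (0.9397, -0.3420) = (0.0000 + 5.2623, 0.0000 + -1.9153) = (5.2623, -1.9153)
link 1: phi[1] = -20 + 40 = 20 deg
  cos(20 deg) = 0.9397, sin(20 deg) = 0.3420
  joint[2] = (5.2623, -1.9153) + 1.6 * (0.9397, 0.3420) = (5.2623 + 1.5035, -1.9153 + 0.5472) = (6.7658, -1.3681)
link 2: phi[2] = -20 + 40 + -85 = -65 deg
  cos(-65 deg) = 0.4226, sin(-65 deg) = -0.9063
  joint[3] = (6.7658, -1.3681) + 1.1 * (0.4226, -0.9063) = (6.7658 + 0.4649, -1.3681 + -0.9969) = (7.2307, -2.3650)
link 3: phi[3] = -20 + 40 + -85 + 145 = 80 deg
  cos(80 deg) = 0.1736, sin(80 deg) = 0.9848
  joint[4] = (7.2307, -2.3650) + 3.2 * (0.1736, 0.9848) = (7.2307 + 0.5557, -2.3650 + 3.1514) = (7.7863, 0.7864)
End effector: (7.7863, 0.7864)

Answer: 7.7863 0.7864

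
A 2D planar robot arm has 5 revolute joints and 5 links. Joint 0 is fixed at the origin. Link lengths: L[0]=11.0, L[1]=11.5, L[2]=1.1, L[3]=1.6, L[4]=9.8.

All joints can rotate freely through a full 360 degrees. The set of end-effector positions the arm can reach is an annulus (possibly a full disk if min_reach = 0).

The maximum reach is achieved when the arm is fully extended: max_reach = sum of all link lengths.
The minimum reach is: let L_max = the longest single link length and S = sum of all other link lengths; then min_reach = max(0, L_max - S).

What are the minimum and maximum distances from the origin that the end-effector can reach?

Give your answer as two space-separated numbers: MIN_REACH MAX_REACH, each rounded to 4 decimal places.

Answer: 0.0000 35.0000

Derivation:
Link lengths: [11.0, 11.5, 1.1, 1.6, 9.8]
max_reach = 11 + 11.5 + 1.1 + 1.6 + 9.8 = 35
L_max = max([11.0, 11.5, 1.1, 1.6, 9.8]) = 11.5
S (sum of others) = 35 - 11.5 = 23.5
min_reach = max(0, 11.5 - 23.5) = max(0, -12) = 0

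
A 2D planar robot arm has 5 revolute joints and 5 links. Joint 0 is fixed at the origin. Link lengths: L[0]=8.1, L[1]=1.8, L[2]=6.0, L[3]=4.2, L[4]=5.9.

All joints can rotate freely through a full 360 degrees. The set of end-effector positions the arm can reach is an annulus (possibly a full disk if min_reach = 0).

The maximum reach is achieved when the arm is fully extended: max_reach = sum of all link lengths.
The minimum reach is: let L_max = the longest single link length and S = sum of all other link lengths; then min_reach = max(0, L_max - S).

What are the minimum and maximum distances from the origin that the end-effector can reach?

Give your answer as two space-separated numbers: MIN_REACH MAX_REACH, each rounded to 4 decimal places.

Answer: 0.0000 26.0000

Derivation:
Link lengths: [8.1, 1.8, 6.0, 4.2, 5.9]
max_reach = 8.1 + 1.8 + 6 + 4.2 + 5.9 = 26
L_max = max([8.1, 1.8, 6.0, 4.2, 5.9]) = 8.1
S (sum of others) = 26 - 8.1 = 17.9
min_reach = max(0, 8.1 - 17.9) = max(0, -9.8) = 0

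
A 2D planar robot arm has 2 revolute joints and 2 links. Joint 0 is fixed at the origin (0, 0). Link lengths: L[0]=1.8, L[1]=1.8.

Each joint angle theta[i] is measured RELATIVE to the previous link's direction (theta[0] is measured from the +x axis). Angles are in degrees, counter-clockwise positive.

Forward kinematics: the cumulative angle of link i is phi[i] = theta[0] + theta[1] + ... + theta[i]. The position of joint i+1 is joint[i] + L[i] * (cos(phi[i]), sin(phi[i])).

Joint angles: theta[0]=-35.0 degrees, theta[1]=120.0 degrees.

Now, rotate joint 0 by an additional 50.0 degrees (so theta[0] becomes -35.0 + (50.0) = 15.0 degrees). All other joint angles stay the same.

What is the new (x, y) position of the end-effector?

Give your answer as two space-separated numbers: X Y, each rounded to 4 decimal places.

joint[0] = (0.0000, 0.0000)  (base)
link 0: phi[0] = 15 = 15 deg
  cos(15 deg) = 0.9659, sin(15 deg) = 0.2588
  joint[1] = (0.0000, 0.0000) + 1.8 * (0.9659, 0.2588) = (0.0000 + 1.7387, 0.0000 + 0.4659) = (1.7387, 0.4659)
link 1: phi[1] = 15 + 120 = 135 deg
  cos(135 deg) = -0.7071, sin(135 deg) = 0.7071
  joint[2] = (1.7387, 0.4659) + 1.8 * (-0.7071, 0.7071) = (1.7387 + -1.2728, 0.4659 + 1.2728) = (0.4659, 1.7387)
End effector: (0.4659, 1.7387)

Answer: 0.4659 1.7387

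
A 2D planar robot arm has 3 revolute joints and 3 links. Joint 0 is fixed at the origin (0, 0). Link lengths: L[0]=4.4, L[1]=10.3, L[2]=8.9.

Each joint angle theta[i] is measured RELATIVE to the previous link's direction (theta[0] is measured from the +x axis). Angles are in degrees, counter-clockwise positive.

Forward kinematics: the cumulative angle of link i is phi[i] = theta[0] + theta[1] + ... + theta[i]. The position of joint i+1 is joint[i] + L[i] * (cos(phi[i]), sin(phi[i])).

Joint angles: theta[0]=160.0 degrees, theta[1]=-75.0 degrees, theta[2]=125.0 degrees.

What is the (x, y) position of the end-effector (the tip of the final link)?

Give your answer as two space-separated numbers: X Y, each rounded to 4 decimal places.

Answer: -10.9446 7.3157

Derivation:
joint[0] = (0.0000, 0.0000)  (base)
link 0: phi[0] = 160 = 160 deg
  cos(160 deg) = -0.9397, sin(160 deg) = 0.3420
  joint[1] = (0.0000, 0.0000) + 4.4 * (-0.9397, 0.3420) = (0.0000 + -4.1346, 0.0000 + 1.5049) = (-4.1346, 1.5049)
link 1: phi[1] = 160 + -75 = 85 deg
  cos(85 deg) = 0.0872, sin(85 deg) = 0.9962
  joint[2] = (-4.1346, 1.5049) + 10.3 * (0.0872, 0.9962) = (-4.1346 + 0.8977, 1.5049 + 10.2608) = (-3.2369, 11.7657)
link 2: phi[2] = 160 + -75 + 125 = 210 deg
  cos(210 deg) = -0.8660, sin(210 deg) = -0.5000
  joint[3] = (-3.2369, 11.7657) + 8.9 * (-0.8660, -0.5000) = (-3.2369 + -7.7076, 11.7657 + -4.4500) = (-10.9446, 7.3157)
End effector: (-10.9446, 7.3157)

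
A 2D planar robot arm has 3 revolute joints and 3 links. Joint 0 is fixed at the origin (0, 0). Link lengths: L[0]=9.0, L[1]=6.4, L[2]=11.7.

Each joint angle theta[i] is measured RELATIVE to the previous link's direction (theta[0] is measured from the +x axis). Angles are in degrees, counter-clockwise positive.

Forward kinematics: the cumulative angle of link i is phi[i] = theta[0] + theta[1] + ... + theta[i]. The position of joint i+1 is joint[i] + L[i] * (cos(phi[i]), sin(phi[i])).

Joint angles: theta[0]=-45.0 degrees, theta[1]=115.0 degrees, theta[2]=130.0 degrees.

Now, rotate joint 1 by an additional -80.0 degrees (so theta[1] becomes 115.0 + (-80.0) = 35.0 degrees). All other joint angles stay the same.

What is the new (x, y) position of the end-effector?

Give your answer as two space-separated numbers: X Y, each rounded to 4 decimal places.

joint[0] = (0.0000, 0.0000)  (base)
link 0: phi[0] = -45 = -45 deg
  cos(-45 deg) = 0.7071, sin(-45 deg) = -0.7071
  joint[1] = (0.0000, 0.0000) + 9 * (0.7071, -0.7071) = (0.0000 + 6.3640, 0.0000 + -6.3640) = (6.3640, -6.3640)
link 1: phi[1] = -45 + 35 = -10 deg
  cos(-10 deg) = 0.9848, sin(-10 deg) = -0.1736
  joint[2] = (6.3640, -6.3640) + 6.4 * (0.9848, -0.1736) = (6.3640 + 6.3028, -6.3640 + -1.1113) = (12.6667, -7.4753)
link 2: phi[2] = -45 + 35 + 130 = 120 deg
  cos(120 deg) = -0.5000, sin(120 deg) = 0.8660
  joint[3] = (12.6667, -7.4753) + 11.7 * (-0.5000, 0.8660) = (12.6667 + -5.8500, -7.4753 + 10.1325) = (6.8167, 2.6572)
End effector: (6.8167, 2.6572)

Answer: 6.8167 2.6572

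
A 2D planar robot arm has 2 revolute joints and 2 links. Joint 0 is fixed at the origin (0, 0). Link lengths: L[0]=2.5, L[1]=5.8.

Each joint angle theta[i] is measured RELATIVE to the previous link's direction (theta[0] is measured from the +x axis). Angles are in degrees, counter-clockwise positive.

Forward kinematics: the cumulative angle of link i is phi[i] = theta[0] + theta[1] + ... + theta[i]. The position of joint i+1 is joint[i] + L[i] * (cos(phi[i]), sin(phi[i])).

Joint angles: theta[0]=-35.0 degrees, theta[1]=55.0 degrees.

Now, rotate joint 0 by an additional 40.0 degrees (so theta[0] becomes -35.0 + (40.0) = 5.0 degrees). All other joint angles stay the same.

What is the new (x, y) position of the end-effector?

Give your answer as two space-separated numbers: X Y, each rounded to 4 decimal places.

joint[0] = (0.0000, 0.0000)  (base)
link 0: phi[0] = 5 = 5 deg
  cos(5 deg) = 0.9962, sin(5 deg) = 0.0872
  joint[1] = (0.0000, 0.0000) + 2.5 * (0.9962, 0.0872) = (0.0000 + 2.4905, 0.0000 + 0.2179) = (2.4905, 0.2179)
link 1: phi[1] = 5 + 55 = 60 deg
  cos(60 deg) = 0.5000, sin(60 deg) = 0.8660
  joint[2] = (2.4905, 0.2179) + 5.8 * (0.5000, 0.8660) = (2.4905 + 2.9000, 0.2179 + 5.0229) = (5.3905, 5.2408)
End effector: (5.3905, 5.2408)

Answer: 5.3905 5.2408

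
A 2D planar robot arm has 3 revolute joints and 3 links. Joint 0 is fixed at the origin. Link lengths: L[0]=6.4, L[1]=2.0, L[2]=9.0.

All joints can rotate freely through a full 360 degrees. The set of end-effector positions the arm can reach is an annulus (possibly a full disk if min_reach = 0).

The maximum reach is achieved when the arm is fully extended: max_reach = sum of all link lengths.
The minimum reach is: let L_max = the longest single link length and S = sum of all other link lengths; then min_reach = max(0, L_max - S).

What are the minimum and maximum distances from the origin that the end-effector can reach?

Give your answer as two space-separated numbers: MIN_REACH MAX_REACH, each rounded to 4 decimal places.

Answer: 0.6000 17.4000

Derivation:
Link lengths: [6.4, 2.0, 9.0]
max_reach = 6.4 + 2 + 9 = 17.4
L_max = max([6.4, 2.0, 9.0]) = 9
S (sum of others) = 17.4 - 9 = 8.4
min_reach = max(0, 9 - 8.4) = max(0, 0.6) = 0.6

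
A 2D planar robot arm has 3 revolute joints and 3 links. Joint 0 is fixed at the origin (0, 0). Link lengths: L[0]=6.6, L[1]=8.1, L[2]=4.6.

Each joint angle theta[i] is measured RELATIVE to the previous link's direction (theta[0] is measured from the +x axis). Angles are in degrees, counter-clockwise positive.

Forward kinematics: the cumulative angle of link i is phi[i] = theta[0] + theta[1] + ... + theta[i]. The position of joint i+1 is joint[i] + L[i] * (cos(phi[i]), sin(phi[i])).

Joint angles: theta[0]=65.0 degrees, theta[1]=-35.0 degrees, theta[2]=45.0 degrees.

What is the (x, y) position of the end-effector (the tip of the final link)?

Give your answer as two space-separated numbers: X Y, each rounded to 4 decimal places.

joint[0] = (0.0000, 0.0000)  (base)
link 0: phi[0] = 65 = 65 deg
  cos(65 deg) = 0.4226, sin(65 deg) = 0.9063
  joint[1] = (0.0000, 0.0000) + 6.6 * (0.4226, 0.9063) = (0.0000 + 2.7893, 0.0000 + 5.9816) = (2.7893, 5.9816)
link 1: phi[1] = 65 + -35 = 30 deg
  cos(30 deg) = 0.8660, sin(30 deg) = 0.5000
  joint[2] = (2.7893, 5.9816) + 8.1 * (0.8660, 0.5000) = (2.7893 + 7.0148, 5.9816 + 4.0500) = (9.8041, 10.0316)
link 2: phi[2] = 65 + -35 + 45 = 75 deg
  cos(75 deg) = 0.2588, sin(75 deg) = 0.9659
  joint[3] = (9.8041, 10.0316) + 4.6 * (0.2588, 0.9659) = (9.8041 + 1.1906, 10.0316 + 4.4433) = (10.9947, 14.4749)
End effector: (10.9947, 14.4749)

Answer: 10.9947 14.4749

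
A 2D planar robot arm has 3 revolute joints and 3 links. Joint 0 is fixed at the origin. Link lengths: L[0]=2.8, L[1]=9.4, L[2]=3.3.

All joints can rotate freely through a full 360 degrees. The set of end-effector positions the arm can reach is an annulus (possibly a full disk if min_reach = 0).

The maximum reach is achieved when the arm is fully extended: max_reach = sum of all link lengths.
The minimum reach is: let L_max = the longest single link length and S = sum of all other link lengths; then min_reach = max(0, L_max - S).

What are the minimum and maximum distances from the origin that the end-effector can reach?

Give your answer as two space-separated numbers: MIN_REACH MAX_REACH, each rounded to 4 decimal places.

Answer: 3.3000 15.5000

Derivation:
Link lengths: [2.8, 9.4, 3.3]
max_reach = 2.8 + 9.4 + 3.3 = 15.5
L_max = max([2.8, 9.4, 3.3]) = 9.4
S (sum of others) = 15.5 - 9.4 = 6.1
min_reach = max(0, 9.4 - 6.1) = max(0, 3.3) = 3.3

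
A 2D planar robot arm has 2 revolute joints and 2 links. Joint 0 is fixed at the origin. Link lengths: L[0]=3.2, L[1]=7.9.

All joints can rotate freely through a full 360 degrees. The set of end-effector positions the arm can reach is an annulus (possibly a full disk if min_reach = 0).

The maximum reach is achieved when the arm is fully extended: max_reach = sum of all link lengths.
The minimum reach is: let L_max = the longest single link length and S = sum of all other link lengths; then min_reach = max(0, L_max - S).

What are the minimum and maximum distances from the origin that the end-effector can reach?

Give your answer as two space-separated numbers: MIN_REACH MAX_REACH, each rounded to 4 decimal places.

Link lengths: [3.2, 7.9]
max_reach = 3.2 + 7.9 = 11.1
L_max = max([3.2, 7.9]) = 7.9
S (sum of others) = 11.1 - 7.9 = 3.2
min_reach = max(0, 7.9 - 3.2) = max(0, 4.7) = 4.7

Answer: 4.7000 11.1000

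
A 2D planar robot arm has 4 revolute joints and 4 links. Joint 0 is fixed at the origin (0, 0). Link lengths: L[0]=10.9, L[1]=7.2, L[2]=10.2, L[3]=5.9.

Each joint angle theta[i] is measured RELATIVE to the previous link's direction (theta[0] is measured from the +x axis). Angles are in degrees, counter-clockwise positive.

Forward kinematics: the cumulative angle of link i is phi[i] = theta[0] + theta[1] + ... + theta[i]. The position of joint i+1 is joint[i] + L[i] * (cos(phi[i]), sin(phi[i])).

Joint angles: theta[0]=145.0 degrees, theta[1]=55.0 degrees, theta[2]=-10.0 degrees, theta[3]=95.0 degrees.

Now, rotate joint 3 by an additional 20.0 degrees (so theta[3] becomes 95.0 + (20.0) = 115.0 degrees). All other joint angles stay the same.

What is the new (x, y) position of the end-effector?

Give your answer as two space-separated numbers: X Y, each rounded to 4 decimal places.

Answer: -22.3555 -2.8148

Derivation:
joint[0] = (0.0000, 0.0000)  (base)
link 0: phi[0] = 145 = 145 deg
  cos(145 deg) = -0.8192, sin(145 deg) = 0.5736
  joint[1] = (0.0000, 0.0000) + 10.9 * (-0.8192, 0.5736) = (0.0000 + -8.9288, 0.0000 + 6.2520) = (-8.9288, 6.2520)
link 1: phi[1] = 145 + 55 = 200 deg
  cos(200 deg) = -0.9397, sin(200 deg) = -0.3420
  joint[2] = (-8.9288, 6.2520) + 7.2 * (-0.9397, -0.3420) = (-8.9288 + -6.7658, 6.2520 + -2.4625) = (-15.6945, 3.7894)
link 2: phi[2] = 145 + 55 + -10 = 190 deg
  cos(190 deg) = -0.9848, sin(190 deg) = -0.1736
  joint[3] = (-15.6945, 3.7894) + 10.2 * (-0.9848, -0.1736) = (-15.6945 + -10.0450, 3.7894 + -1.7712) = (-25.7396, 2.0182)
link 3: phi[3] = 145 + 55 + -10 + 115 = 305 deg
  cos(305 deg) = 0.5736, sin(305 deg) = -0.8192
  joint[4] = (-25.7396, 2.0182) + 5.9 * (0.5736, -0.8192) = (-25.7396 + 3.3841, 2.0182 + -4.8330) = (-22.3555, -2.8148)
End effector: (-22.3555, -2.8148)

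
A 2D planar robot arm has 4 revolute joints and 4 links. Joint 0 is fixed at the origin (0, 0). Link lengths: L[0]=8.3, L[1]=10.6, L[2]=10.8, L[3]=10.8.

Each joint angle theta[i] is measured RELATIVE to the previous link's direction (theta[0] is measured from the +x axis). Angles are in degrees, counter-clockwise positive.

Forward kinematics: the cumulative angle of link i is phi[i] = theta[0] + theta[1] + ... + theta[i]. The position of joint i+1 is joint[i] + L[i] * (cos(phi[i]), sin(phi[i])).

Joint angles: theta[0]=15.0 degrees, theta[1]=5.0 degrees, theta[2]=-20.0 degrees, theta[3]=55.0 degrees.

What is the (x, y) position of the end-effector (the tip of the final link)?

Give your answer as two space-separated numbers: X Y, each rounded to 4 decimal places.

joint[0] = (0.0000, 0.0000)  (base)
link 0: phi[0] = 15 = 15 deg
  cos(15 deg) = 0.9659, sin(15 deg) = 0.2588
  joint[1] = (0.0000, 0.0000) + 8.3 * (0.9659, 0.2588) = (0.0000 + 8.0172, 0.0000 + 2.1482) = (8.0172, 2.1482)
link 1: phi[1] = 15 + 5 = 20 deg
  cos(20 deg) = 0.9397, sin(20 deg) = 0.3420
  joint[2] = (8.0172, 2.1482) + 10.6 * (0.9397, 0.3420) = (8.0172 + 9.9607, 2.1482 + 3.6254) = (17.9779, 5.7736)
link 2: phi[2] = 15 + 5 + -20 = 0 deg
  cos(0 deg) = 1.0000, sin(0 deg) = 0.0000
  joint[3] = (17.9779, 5.7736) + 10.8 * (1.0000, 0.0000) = (17.9779 + 10.8000, 5.7736 + 0.0000) = (28.7779, 5.7736)
link 3: phi[3] = 15 + 5 + -20 + 55 = 55 deg
  cos(55 deg) = 0.5736, sin(55 deg) = 0.8192
  joint[4] = (28.7779, 5.7736) + 10.8 * (0.5736, 0.8192) = (28.7779 + 6.1946, 5.7736 + 8.8468) = (34.9726, 14.6205)
End effector: (34.9726, 14.6205)

Answer: 34.9726 14.6205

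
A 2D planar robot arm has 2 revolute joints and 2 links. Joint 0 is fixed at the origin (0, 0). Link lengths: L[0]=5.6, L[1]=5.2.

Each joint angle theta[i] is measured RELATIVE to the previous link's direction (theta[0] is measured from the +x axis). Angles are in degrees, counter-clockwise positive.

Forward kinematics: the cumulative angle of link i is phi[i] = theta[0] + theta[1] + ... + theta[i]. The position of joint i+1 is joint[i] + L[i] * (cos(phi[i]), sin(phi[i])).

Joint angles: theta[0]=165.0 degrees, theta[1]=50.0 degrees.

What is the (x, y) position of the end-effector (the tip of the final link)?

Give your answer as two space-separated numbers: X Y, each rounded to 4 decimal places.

Answer: -9.6688 -1.5332

Derivation:
joint[0] = (0.0000, 0.0000)  (base)
link 0: phi[0] = 165 = 165 deg
  cos(165 deg) = -0.9659, sin(165 deg) = 0.2588
  joint[1] = (0.0000, 0.0000) + 5.6 * (-0.9659, 0.2588) = (0.0000 + -5.4092, 0.0000 + 1.4494) = (-5.4092, 1.4494)
link 1: phi[1] = 165 + 50 = 215 deg
  cos(215 deg) = -0.8192, sin(215 deg) = -0.5736
  joint[2] = (-5.4092, 1.4494) + 5.2 * (-0.8192, -0.5736) = (-5.4092 + -4.2596, 1.4494 + -2.9826) = (-9.6688, -1.5332)
End effector: (-9.6688, -1.5332)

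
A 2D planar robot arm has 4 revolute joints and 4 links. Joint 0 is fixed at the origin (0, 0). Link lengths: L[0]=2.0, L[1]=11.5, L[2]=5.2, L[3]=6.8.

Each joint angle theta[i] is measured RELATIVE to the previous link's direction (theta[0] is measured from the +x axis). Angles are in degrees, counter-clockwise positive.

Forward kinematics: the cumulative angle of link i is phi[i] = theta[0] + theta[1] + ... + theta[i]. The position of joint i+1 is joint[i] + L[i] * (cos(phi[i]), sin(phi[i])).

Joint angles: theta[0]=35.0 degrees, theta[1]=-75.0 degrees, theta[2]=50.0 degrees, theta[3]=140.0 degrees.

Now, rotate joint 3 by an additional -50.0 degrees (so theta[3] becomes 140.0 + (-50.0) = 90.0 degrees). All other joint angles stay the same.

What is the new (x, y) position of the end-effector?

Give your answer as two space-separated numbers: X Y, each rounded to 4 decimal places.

joint[0] = (0.0000, 0.0000)  (base)
link 0: phi[0] = 35 = 35 deg
  cos(35 deg) = 0.8192, sin(35 deg) = 0.5736
  joint[1] = (0.0000, 0.0000) + 2 * (0.8192, 0.5736) = (0.0000 + 1.6383, 0.0000 + 1.1472) = (1.6383, 1.1472)
link 1: phi[1] = 35 + -75 = -40 deg
  cos(-40 deg) = 0.7660, sin(-40 deg) = -0.6428
  joint[2] = (1.6383, 1.1472) + 11.5 * (0.7660, -0.6428) = (1.6383 + 8.8095, 1.1472 + -7.3921) = (10.4478, -6.2449)
link 2: phi[2] = 35 + -75 + 50 = 10 deg
  cos(10 deg) = 0.9848, sin(10 deg) = 0.1736
  joint[3] = (10.4478, -6.2449) + 5.2 * (0.9848, 0.1736) = (10.4478 + 5.1210, -6.2449 + 0.9030) = (15.5688, -5.3419)
link 3: phi[3] = 35 + -75 + 50 + 90 = 100 deg
  cos(100 deg) = -0.1736, sin(100 deg) = 0.9848
  joint[4] = (15.5688, -5.3419) + 6.8 * (-0.1736, 0.9848) = (15.5688 + -1.1808, -5.3419 + 6.6967) = (14.3880, 1.3548)
End effector: (14.3880, 1.3548)

Answer: 14.3880 1.3548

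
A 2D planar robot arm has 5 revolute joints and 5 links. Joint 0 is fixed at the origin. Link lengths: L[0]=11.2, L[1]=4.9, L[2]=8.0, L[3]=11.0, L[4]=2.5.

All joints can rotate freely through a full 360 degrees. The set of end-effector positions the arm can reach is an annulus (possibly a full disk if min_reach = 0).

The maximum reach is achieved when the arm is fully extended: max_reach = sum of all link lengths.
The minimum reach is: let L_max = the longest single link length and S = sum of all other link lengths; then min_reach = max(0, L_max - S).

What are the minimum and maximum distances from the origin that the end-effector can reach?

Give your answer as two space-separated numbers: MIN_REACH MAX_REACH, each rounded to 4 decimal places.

Link lengths: [11.2, 4.9, 8.0, 11.0, 2.5]
max_reach = 11.2 + 4.9 + 8 + 11 + 2.5 = 37.6
L_max = max([11.2, 4.9, 8.0, 11.0, 2.5]) = 11.2
S (sum of others) = 37.6 - 11.2 = 26.4
min_reach = max(0, 11.2 - 26.4) = max(0, -15.2) = 0

Answer: 0.0000 37.6000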